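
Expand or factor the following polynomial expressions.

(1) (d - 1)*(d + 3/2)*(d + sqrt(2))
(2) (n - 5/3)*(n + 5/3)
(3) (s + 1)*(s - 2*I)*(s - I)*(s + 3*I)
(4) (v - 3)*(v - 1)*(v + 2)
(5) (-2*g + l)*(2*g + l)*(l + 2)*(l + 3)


(1) = d^3 + d^2/2 + sqrt(2)*d^2 - 3*d/2 + sqrt(2)*d/2 - 3*sqrt(2)/2
(2) = n^2 - 25/9
(3) = s^4 + s^3 + 7*s^2 + 7*s - 6*I*s - 6*I
(4) = v^3 - 2*v^2 - 5*v + 6
(5) = -4*g^2*l^2 - 20*g^2*l - 24*g^2 + l^4 + 5*l^3 + 6*l^2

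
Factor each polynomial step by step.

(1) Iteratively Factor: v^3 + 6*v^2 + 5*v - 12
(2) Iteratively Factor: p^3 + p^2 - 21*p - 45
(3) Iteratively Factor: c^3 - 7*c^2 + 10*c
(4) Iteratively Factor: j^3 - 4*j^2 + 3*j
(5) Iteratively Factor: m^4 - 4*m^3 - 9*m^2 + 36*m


(1) = (v - 1)*(v^2 + 7*v + 12) = (v - 1)*(v + 4)*(v + 3)
(2) = (p + 3)*(p^2 - 2*p - 15) = (p - 5)*(p + 3)*(p + 3)
(3) = (c - 5)*(c^2 - 2*c) = (c - 5)*(c - 2)*(c)
(4) = (j - 3)*(j^2 - j) = j*(j - 3)*(j - 1)
(5) = (m - 3)*(m^3 - m^2 - 12*m) = (m - 3)*(m + 3)*(m^2 - 4*m) = (m - 4)*(m - 3)*(m + 3)*(m)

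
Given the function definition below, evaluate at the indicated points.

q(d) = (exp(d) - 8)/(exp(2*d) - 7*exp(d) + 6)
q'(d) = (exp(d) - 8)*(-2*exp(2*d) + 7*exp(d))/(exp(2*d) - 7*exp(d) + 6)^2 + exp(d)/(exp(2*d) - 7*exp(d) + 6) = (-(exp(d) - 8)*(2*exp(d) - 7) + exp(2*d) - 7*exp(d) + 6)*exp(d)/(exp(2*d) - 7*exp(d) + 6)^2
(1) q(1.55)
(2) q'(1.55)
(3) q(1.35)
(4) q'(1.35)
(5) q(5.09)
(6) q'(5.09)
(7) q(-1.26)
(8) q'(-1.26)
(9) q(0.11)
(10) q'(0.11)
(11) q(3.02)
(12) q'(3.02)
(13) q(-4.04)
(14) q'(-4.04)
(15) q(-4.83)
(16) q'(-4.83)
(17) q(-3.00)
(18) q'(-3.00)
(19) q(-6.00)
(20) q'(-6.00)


(1) = 0.69
(2) = 0.66
(3) = 0.68
(4) = -0.33
(5) = 0.01
(6) = -0.01
(7) = -1.88
(8) = -0.77
(9) = 12.12
(10) = -115.57
(11) = 0.04
(12) = -0.04
(13) = -1.36
(14) = -0.03
(15) = -1.34
(16) = -0.01
(17) = -1.41
(18) = -0.08
(19) = -1.34
(20) = -0.00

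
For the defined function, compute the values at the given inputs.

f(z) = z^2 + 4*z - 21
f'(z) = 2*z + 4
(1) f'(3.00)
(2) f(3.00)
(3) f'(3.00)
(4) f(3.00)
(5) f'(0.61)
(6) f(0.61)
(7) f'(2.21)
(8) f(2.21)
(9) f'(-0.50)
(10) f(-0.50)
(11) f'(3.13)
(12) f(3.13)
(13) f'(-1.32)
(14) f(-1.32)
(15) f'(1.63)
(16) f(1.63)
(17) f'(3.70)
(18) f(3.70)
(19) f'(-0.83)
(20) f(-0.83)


(1) = 10.00
(2) = 0.00
(3) = 10.00
(4) = 0.00
(5) = 5.22
(6) = -18.19
(7) = 8.42
(8) = -7.28
(9) = 3.00
(10) = -22.75
(11) = 10.26
(12) = 1.32
(13) = 1.36
(14) = -24.54
(15) = 7.26
(16) = -11.82
(17) = 11.40
(18) = 7.49
(19) = 2.34
(20) = -23.63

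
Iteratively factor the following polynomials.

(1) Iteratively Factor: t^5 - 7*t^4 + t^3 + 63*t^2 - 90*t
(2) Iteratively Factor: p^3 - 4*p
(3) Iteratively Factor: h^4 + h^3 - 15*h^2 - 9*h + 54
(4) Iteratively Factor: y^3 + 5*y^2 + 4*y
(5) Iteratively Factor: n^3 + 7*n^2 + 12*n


(1) = (t - 5)*(t^4 - 2*t^3 - 9*t^2 + 18*t) = (t - 5)*(t - 3)*(t^3 + t^2 - 6*t) = (t - 5)*(t - 3)*(t + 3)*(t^2 - 2*t) = t*(t - 5)*(t - 3)*(t + 3)*(t - 2)
(2) = (p)*(p^2 - 4) = p*(p - 2)*(p + 2)
(3) = (h + 3)*(h^3 - 2*h^2 - 9*h + 18) = (h - 2)*(h + 3)*(h^2 - 9) = (h - 3)*(h - 2)*(h + 3)*(h + 3)
(4) = (y + 1)*(y^2 + 4*y) = y*(y + 1)*(y + 4)
(5) = (n + 4)*(n^2 + 3*n) = (n + 3)*(n + 4)*(n)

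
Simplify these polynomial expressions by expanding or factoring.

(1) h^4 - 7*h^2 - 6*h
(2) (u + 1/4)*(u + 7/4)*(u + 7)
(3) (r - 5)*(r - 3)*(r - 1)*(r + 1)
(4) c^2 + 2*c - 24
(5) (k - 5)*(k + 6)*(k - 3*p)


(1) = h*(h - 3)*(h + 1)*(h + 2)
(2) = u^3 + 9*u^2 + 231*u/16 + 49/16
(3) = r^4 - 8*r^3 + 14*r^2 + 8*r - 15
(4) = (c - 4)*(c + 6)
(5) = k^3 - 3*k^2*p + k^2 - 3*k*p - 30*k + 90*p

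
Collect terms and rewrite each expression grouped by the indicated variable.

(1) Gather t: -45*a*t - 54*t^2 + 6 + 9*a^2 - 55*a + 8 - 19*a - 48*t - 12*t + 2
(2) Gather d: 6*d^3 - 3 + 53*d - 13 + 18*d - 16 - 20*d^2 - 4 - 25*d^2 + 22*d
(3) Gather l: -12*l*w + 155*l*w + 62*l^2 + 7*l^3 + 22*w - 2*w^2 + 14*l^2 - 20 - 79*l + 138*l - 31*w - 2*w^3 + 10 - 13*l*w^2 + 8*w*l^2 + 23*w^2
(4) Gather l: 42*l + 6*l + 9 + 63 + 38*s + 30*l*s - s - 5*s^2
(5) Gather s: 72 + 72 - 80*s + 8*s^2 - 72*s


(1) = 9*a^2 - 74*a - 54*t^2 + t*(-45*a - 60) + 16
(2) = 6*d^3 - 45*d^2 + 93*d - 36
(3) = 7*l^3 + l^2*(8*w + 76) + l*(-13*w^2 + 143*w + 59) - 2*w^3 + 21*w^2 - 9*w - 10
(4) = l*(30*s + 48) - 5*s^2 + 37*s + 72
(5) = 8*s^2 - 152*s + 144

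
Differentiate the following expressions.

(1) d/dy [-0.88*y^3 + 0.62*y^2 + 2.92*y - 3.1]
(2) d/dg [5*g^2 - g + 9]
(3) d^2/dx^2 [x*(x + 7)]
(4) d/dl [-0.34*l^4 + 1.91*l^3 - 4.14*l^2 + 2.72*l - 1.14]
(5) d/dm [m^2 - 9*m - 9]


(1) = -2.64*y^2 + 1.24*y + 2.92
(2) = 10*g - 1
(3) = 2
(4) = -1.36*l^3 + 5.73*l^2 - 8.28*l + 2.72
(5) = 2*m - 9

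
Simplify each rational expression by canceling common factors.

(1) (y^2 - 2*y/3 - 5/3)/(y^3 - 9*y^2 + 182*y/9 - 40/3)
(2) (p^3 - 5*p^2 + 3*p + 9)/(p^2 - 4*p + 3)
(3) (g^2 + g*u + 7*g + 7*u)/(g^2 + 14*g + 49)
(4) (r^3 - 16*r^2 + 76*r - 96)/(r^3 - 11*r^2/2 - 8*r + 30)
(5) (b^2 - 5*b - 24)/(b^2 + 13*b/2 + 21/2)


(1) = (3*y + 3)/(3*y^2 - 22*y + 24)
(2) = (p^2 - 2*p - 3)/(p - 1)
(3) = (g + u)/(g + 7)
(4) = (2*r - 16)/(2*r + 5)
(5) = (2*b - 16)/(2*b + 7)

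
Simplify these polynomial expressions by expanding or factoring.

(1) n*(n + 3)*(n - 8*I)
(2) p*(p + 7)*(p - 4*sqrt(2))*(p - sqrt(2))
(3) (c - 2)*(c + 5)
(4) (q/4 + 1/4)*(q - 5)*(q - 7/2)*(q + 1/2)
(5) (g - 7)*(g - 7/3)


(1) = n^3 + 3*n^2 - 8*I*n^2 - 24*I*n
(2) = p^4 - 5*sqrt(2)*p^3 + 7*p^3 - 35*sqrt(2)*p^2 + 8*p^2 + 56*p
(3) = c^2 + 3*c - 10
(4) = q^4/4 - 7*q^3/4 + 21*q^2/16 + 11*q/2 + 35/16
(5) = g^2 - 28*g/3 + 49/3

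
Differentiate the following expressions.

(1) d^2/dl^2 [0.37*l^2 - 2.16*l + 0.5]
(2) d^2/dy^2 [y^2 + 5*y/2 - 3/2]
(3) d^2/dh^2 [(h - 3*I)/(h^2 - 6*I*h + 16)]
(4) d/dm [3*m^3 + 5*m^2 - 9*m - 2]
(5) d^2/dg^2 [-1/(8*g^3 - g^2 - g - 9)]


(1) = 0.740000000000000
(2) = 2
(3) = 2*(3*(-h + 3*I)*(h^2 - 6*I*h + 16) + 4*(h - 3*I)^3)/(h^2 - 6*I*h + 16)^3
(4) = 9*m^2 + 10*m - 9
(5) = 2*((24*g - 1)*(-8*g^3 + g^2 + g + 9) + (-24*g^2 + 2*g + 1)^2)/(-8*g^3 + g^2 + g + 9)^3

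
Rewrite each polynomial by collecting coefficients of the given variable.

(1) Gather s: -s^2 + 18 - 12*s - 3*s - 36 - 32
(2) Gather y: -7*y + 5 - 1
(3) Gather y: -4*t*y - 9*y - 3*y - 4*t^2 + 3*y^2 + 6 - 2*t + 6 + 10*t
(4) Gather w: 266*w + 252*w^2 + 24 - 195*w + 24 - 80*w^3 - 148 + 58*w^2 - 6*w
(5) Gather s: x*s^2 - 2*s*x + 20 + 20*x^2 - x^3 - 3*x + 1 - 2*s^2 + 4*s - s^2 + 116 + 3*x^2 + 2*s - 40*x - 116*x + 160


(1) = -s^2 - 15*s - 50
(2) = 4 - 7*y
(3) = -4*t^2 + 8*t + 3*y^2 + y*(-4*t - 12) + 12
(4) = -80*w^3 + 310*w^2 + 65*w - 100
(5) = s^2*(x - 3) + s*(6 - 2*x) - x^3 + 23*x^2 - 159*x + 297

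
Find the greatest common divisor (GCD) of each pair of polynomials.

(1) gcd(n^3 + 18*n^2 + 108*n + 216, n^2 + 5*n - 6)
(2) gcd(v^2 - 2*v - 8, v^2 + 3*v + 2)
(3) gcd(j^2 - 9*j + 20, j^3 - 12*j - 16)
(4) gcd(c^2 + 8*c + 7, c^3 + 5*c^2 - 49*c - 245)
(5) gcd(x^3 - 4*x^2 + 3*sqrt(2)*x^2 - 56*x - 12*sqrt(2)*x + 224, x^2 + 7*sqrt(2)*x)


(1) = n + 6
(2) = gcd((v - 4)*(v + 2), (v + 1)*(v + 2)) = v + 2
(3) = gcd((j - 5)*(j - 4), (j - 4)*(j + 2)^2) = j - 4
(4) = c + 7
(5) = gcd((x - 4)*(x - 4*sqrt(2))*(x + 7*sqrt(2)), x*(x + 7*sqrt(2))) = x + 7*sqrt(2)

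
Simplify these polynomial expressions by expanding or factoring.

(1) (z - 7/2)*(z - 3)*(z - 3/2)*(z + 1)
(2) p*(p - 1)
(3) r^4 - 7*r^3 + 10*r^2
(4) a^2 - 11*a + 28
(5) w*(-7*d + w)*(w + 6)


(1) = z^4 - 7*z^3 + 49*z^2/4 + 9*z/2 - 63/4
(2) = p^2 - p
(3) = r^2*(r - 5)*(r - 2)
(4) = (a - 7)*(a - 4)
(5) = -7*d*w^2 - 42*d*w + w^3 + 6*w^2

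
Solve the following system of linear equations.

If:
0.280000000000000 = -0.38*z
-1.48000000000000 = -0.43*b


Then:
b = 3.44
z = -0.74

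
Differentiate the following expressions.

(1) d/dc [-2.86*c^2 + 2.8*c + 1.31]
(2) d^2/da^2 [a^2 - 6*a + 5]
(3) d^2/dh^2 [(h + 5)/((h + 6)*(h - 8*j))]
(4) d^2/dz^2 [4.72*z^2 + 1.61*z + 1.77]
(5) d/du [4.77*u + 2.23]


(1) = 2.8 - 5.72*c
(2) = 2
(3) = 2*((h + 5)*(h + 6)^2 + (h + 5)*(h + 6)*(h - 8*j) + (h + 5)*(h - 8*j)^2 - (h + 6)^2*(h - 8*j) - (h + 6)*(h - 8*j)^2)/((h + 6)^3*(h - 8*j)^3)
(4) = 9.44000000000000
(5) = 4.77000000000000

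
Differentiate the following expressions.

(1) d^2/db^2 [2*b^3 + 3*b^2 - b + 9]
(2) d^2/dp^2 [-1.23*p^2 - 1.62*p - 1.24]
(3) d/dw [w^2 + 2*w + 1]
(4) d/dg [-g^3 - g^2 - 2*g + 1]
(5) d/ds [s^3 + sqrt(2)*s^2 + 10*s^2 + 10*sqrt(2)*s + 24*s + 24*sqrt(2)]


(1) = 12*b + 6
(2) = -2.46000000000000
(3) = 2*w + 2
(4) = -3*g^2 - 2*g - 2
(5) = 3*s^2 + 2*sqrt(2)*s + 20*s + 10*sqrt(2) + 24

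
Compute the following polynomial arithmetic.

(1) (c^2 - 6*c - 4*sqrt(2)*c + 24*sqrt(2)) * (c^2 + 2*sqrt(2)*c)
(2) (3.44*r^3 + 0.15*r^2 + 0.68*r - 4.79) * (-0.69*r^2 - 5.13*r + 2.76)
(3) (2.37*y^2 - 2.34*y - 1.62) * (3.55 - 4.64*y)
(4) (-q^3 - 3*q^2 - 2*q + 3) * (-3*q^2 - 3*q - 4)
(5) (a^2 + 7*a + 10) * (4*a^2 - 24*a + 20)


(1) = c^4 - 6*c^3 - 2*sqrt(2)*c^3 - 16*c^2 + 12*sqrt(2)*c^2 + 96*c
(2) = -2.3736*r^5 - 17.7507*r^4 + 8.2557*r^3 + 0.2307*r^2 + 26.4495*r - 13.2204
(3) = -10.9968*y^3 + 19.2711*y^2 - 0.7902*y - 5.751
(4) = 3*q^5 + 12*q^4 + 19*q^3 + 9*q^2 - q - 12
(5) = 4*a^4 + 4*a^3 - 108*a^2 - 100*a + 200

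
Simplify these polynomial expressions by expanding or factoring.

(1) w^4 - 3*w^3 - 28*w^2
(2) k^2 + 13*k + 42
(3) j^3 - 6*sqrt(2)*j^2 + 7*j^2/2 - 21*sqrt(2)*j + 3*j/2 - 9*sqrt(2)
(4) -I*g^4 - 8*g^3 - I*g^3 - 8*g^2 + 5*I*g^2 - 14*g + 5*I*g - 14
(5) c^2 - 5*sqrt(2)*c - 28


(1) = w^2*(w - 7)*(w + 4)
(2) = (k + 6)*(k + 7)
(3) = (j + 1/2)*(j + 3)*(j - 6*sqrt(2))
(4) = (g - 7*I)*(g - 2*I)*(g + I)*(-I*g - I)
(5) = (c - 7*sqrt(2))*(c + 2*sqrt(2))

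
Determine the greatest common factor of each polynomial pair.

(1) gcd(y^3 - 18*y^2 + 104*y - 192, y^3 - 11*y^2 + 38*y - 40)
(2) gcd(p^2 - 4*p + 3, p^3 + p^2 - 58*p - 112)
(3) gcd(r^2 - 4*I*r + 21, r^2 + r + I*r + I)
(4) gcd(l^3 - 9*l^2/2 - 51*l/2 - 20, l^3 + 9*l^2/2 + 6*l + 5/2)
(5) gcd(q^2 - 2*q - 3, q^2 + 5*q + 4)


(1) = y - 4
(2) = gcd((p - 3)*(p - 1), (p - 8)*(p + 2)*(p + 7)) = 1
(3) = 1
(4) = gcd((l - 8)*(l + 1)*(l + 5/2), (l + 1)^2*(l + 5/2)) = l^2 + 7*l/2 + 5/2
(5) = gcd((q - 3)*(q + 1), (q + 1)*(q + 4)) = q + 1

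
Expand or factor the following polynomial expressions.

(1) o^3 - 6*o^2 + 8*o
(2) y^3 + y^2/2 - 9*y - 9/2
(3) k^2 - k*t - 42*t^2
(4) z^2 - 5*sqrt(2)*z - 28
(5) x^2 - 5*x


(1) = o*(o - 4)*(o - 2)
(2) = (y - 3)*(y + 1/2)*(y + 3)
(3) = (k - 7*t)*(k + 6*t)
(4) = (z - 7*sqrt(2))*(z + 2*sqrt(2))
(5) = x*(x - 5)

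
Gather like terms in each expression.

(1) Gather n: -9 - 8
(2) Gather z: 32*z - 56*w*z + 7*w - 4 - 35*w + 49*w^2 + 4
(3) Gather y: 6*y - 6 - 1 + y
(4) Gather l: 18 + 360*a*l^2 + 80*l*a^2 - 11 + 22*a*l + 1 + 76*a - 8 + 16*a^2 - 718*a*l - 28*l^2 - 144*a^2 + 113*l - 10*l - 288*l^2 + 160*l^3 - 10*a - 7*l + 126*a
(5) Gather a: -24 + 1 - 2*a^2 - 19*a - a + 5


(1) = -17
(2) = 49*w^2 - 28*w + z*(32 - 56*w)
(3) = 7*y - 7
(4) = -128*a^2 + 192*a + 160*l^3 + l^2*(360*a - 316) + l*(80*a^2 - 696*a + 96)
(5) = -2*a^2 - 20*a - 18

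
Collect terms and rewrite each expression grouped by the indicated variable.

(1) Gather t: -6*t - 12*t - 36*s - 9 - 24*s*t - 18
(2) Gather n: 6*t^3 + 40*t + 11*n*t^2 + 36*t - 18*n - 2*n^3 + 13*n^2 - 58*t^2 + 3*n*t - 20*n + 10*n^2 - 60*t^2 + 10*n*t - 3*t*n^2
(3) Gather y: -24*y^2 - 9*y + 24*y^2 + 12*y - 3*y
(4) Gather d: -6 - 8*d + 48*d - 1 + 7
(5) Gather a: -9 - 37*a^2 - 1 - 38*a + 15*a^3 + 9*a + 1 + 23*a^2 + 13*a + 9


(1) = -36*s + t*(-24*s - 18) - 27
(2) = -2*n^3 + n^2*(23 - 3*t) + n*(11*t^2 + 13*t - 38) + 6*t^3 - 118*t^2 + 76*t
(3) = 0
(4) = 40*d
(5) = 15*a^3 - 14*a^2 - 16*a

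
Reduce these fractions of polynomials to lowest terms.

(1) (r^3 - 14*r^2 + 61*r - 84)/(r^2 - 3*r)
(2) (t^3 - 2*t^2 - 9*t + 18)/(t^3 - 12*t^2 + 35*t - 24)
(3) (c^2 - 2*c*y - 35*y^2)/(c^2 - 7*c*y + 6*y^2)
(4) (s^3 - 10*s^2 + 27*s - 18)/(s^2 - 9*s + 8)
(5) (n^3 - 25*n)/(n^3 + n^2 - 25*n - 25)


(1) = (r^2 - 11*r + 28)/r
(2) = (t^2 + t - 6)/(t^2 - 9*t + 8)
(3) = (c^2 - 2*c*y - 35*y^2)/(c^2 - 7*c*y + 6*y^2)
(4) = (s^2 - 9*s + 18)/(s - 8)
(5) = n/(n + 1)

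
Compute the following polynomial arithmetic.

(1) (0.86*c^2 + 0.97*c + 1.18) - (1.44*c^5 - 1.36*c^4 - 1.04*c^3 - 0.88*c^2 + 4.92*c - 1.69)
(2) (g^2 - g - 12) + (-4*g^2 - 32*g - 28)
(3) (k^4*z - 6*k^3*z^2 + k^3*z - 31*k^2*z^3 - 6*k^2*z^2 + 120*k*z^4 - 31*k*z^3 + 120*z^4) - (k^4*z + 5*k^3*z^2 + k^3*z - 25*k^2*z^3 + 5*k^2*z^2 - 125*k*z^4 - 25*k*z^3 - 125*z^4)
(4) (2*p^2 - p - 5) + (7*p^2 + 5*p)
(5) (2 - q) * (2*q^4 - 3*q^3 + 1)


(1) = -1.44*c^5 + 1.36*c^4 + 1.04*c^3 + 1.74*c^2 - 3.95*c + 2.87
(2) = -3*g^2 - 33*g - 40
(3) = -11*k^3*z^2 - 6*k^2*z^3 - 11*k^2*z^2 + 245*k*z^4 - 6*k*z^3 + 245*z^4
(4) = 9*p^2 + 4*p - 5
(5) = -2*q^5 + 7*q^4 - 6*q^3 - q + 2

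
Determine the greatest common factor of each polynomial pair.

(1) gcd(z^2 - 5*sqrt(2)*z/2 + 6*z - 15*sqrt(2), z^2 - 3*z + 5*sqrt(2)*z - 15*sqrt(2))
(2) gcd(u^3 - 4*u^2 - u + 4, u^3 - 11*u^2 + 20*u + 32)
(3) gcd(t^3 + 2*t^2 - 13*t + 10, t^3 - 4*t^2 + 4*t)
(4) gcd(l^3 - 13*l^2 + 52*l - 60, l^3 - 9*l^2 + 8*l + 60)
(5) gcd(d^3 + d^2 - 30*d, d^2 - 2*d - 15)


(1) = 1
(2) = gcd((u - 4)*(u - 1)*(u + 1), (u - 8)*(u - 4)*(u + 1)) = u^2 - 3*u - 4
(3) = gcd((t - 2)*(t - 1)*(t + 5), t*(t - 2)^2) = t - 2
(4) = gcd((l - 6)*(l - 5)*(l - 2), (l - 6)*(l - 5)*(l + 2)) = l^2 - 11*l + 30
(5) = d - 5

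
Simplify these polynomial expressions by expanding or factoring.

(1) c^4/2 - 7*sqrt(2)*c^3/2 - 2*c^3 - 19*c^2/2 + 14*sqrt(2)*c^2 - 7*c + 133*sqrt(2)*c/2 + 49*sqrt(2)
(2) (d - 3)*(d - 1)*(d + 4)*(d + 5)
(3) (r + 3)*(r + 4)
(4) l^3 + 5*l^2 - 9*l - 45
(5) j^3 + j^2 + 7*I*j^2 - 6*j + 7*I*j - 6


(1) = (c/2 + 1/2)*(c - 7)*(c + 2)*(c - 7*sqrt(2))
(2) = d^4 + 5*d^3 - 13*d^2 - 53*d + 60
(3) = r^2 + 7*r + 12
(4) = (l - 3)*(l + 3)*(l + 5)
(5) = (j + 1)*(j + I)*(j + 6*I)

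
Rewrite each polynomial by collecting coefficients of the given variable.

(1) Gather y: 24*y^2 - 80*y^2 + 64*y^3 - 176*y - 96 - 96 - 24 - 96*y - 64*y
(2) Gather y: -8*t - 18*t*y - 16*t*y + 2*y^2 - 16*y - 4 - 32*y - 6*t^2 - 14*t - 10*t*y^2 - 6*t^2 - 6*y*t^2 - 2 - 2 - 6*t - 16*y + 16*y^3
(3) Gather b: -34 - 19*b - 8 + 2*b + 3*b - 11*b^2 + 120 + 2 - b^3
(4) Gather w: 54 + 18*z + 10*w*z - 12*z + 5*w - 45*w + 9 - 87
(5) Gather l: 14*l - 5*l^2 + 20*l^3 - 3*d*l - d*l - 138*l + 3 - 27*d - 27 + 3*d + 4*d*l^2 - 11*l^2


(1) = 64*y^3 - 56*y^2 - 336*y - 216
(2) = -12*t^2 - 28*t + 16*y^3 + y^2*(2 - 10*t) + y*(-6*t^2 - 34*t - 64) - 8
(3) = -b^3 - 11*b^2 - 14*b + 80
(4) = w*(10*z - 40) + 6*z - 24
(5) = -24*d + 20*l^3 + l^2*(4*d - 16) + l*(-4*d - 124) - 24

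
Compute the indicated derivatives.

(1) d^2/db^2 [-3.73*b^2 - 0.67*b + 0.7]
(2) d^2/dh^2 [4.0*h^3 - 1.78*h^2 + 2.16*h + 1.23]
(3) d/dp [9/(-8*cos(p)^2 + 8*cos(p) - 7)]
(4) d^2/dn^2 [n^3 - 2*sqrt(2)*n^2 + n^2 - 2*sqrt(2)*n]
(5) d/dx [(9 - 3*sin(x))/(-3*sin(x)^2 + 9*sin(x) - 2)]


(1) = -7.46000000000000
(2) = 24.0*h - 3.56
(3) = 72*(sin(p) - sin(2*p))/(8*cos(p) - 4*cos(2*p) - 11)^2
(4) = 6*n - 4*sqrt(2) + 2
(5) = 3*(-3*sin(x)^2 + 18*sin(x) - 25)*cos(x)/(3*sin(x)^2 - 9*sin(x) + 2)^2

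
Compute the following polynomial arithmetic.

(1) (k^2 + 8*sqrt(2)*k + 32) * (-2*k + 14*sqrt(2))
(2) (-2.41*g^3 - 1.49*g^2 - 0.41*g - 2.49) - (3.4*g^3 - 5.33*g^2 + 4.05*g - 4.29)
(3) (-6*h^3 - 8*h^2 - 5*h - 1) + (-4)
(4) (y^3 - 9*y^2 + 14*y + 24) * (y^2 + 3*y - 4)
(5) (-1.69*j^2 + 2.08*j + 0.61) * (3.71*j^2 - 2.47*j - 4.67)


(1) = -2*k^3 - 2*sqrt(2)*k^2 + 160*k + 448*sqrt(2)
(2) = -5.81*g^3 + 3.84*g^2 - 4.46*g + 1.8
(3) = -6*h^3 - 8*h^2 - 5*h - 5
(4) = y^5 - 6*y^4 - 17*y^3 + 102*y^2 + 16*y - 96
(5) = -6.2699*j^4 + 11.8911*j^3 + 5.0178*j^2 - 11.2203*j - 2.8487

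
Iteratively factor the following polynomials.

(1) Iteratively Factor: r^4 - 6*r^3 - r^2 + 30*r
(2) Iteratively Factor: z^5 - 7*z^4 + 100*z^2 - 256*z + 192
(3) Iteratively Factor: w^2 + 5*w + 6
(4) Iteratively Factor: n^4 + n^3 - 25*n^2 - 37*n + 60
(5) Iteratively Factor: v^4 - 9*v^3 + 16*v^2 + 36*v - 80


(1) = (r - 3)*(r^3 - 3*r^2 - 10*r) = (r - 3)*(r + 2)*(r^2 - 5*r) = (r - 5)*(r - 3)*(r + 2)*(r)
(2) = (z - 2)*(z^4 - 5*z^3 - 10*z^2 + 80*z - 96) = (z - 3)*(z - 2)*(z^3 - 2*z^2 - 16*z + 32) = (z - 3)*(z - 2)*(z + 4)*(z^2 - 6*z + 8) = (z - 4)*(z - 3)*(z - 2)*(z + 4)*(z - 2)
(3) = (w + 2)*(w + 3)
(4) = (n - 5)*(n^3 + 6*n^2 + 5*n - 12) = (n - 5)*(n - 1)*(n^2 + 7*n + 12) = (n - 5)*(n - 1)*(n + 3)*(n + 4)
(5) = (v + 2)*(v^3 - 11*v^2 + 38*v - 40) = (v - 5)*(v + 2)*(v^2 - 6*v + 8) = (v - 5)*(v - 2)*(v + 2)*(v - 4)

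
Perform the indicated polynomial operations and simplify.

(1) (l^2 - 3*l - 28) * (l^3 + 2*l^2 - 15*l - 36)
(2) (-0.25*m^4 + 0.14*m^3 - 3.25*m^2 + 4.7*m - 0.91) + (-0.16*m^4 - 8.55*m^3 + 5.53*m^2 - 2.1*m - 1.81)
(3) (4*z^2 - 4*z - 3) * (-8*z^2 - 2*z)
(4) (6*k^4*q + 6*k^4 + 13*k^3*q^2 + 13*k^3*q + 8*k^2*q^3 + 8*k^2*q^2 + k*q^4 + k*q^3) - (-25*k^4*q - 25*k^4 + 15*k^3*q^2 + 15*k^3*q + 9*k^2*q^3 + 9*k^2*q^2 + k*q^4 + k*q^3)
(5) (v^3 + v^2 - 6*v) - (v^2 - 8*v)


(1) = l^5 - l^4 - 49*l^3 - 47*l^2 + 528*l + 1008
(2) = -0.41*m^4 - 8.41*m^3 + 2.28*m^2 + 2.6*m - 2.72
(3) = -32*z^4 + 24*z^3 + 32*z^2 + 6*z
(4) = 31*k^4*q + 31*k^4 - 2*k^3*q^2 - 2*k^3*q - k^2*q^3 - k^2*q^2
(5) = v^3 + 2*v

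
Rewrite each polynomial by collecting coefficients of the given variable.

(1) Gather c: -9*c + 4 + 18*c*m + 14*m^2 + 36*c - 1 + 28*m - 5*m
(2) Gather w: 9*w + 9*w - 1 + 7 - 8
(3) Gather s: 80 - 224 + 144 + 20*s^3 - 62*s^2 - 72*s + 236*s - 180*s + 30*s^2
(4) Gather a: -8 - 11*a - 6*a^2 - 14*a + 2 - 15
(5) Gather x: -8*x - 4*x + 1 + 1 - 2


(1) = c*(18*m + 27) + 14*m^2 + 23*m + 3
(2) = 18*w - 2
(3) = 20*s^3 - 32*s^2 - 16*s
(4) = -6*a^2 - 25*a - 21
(5) = -12*x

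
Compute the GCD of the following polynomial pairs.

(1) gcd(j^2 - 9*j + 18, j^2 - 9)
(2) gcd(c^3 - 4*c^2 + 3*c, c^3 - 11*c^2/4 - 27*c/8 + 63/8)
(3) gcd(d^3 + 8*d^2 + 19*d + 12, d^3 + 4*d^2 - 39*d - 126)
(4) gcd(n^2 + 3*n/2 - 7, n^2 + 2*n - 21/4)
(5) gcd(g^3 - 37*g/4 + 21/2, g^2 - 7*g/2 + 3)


(1) = gcd((j - 6)*(j - 3), (j - 3)*(j + 3)) = j - 3
(2) = gcd(c*(c - 3)*(c - 1), (c - 3)*(c - 3/2)*(c + 7/4)) = c - 3
(3) = d + 3
(4) = n + 7/2
(5) = gcd((g - 2)*(g - 3/2)*(g + 7/2), (g - 2)*(g - 3/2)) = g^2 - 7*g/2 + 3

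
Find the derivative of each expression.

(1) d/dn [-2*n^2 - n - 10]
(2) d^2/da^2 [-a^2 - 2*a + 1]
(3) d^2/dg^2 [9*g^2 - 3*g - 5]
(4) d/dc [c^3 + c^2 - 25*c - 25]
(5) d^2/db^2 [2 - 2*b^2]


(1) = -4*n - 1
(2) = -2
(3) = 18
(4) = 3*c^2 + 2*c - 25
(5) = -4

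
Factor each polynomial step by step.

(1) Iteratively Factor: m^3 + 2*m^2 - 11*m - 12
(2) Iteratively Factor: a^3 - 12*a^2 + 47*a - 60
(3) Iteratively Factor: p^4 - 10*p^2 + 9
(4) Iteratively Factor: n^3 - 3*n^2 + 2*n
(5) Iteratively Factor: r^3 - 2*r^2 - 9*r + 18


(1) = (m + 1)*(m^2 + m - 12) = (m + 1)*(m + 4)*(m - 3)
(2) = (a - 5)*(a^2 - 7*a + 12) = (a - 5)*(a - 4)*(a - 3)
(3) = (p + 1)*(p^3 - p^2 - 9*p + 9) = (p - 3)*(p + 1)*(p^2 + 2*p - 3) = (p - 3)*(p + 1)*(p + 3)*(p - 1)
(4) = (n)*(n^2 - 3*n + 2) = n*(n - 1)*(n - 2)
(5) = (r - 2)*(r^2 - 9) = (r - 2)*(r + 3)*(r - 3)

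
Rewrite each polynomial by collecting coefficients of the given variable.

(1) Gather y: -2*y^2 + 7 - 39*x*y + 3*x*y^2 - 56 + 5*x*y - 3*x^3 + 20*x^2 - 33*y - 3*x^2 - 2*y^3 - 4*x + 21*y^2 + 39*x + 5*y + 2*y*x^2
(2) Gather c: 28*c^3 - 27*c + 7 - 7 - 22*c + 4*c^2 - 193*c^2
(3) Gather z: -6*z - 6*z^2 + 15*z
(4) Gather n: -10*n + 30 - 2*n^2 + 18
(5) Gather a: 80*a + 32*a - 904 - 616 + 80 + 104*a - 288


(1) = -3*x^3 + 17*x^2 + 35*x - 2*y^3 + y^2*(3*x + 19) + y*(2*x^2 - 34*x - 28) - 49
(2) = 28*c^3 - 189*c^2 - 49*c
(3) = -6*z^2 + 9*z
(4) = -2*n^2 - 10*n + 48
(5) = 216*a - 1728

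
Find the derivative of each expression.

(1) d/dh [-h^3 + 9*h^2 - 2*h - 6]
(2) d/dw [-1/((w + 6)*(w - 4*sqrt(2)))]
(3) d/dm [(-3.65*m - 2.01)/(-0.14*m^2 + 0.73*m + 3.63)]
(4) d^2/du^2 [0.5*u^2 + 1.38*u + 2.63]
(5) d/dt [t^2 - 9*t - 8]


(1) = -3*h^2 + 18*h - 2
(2) = 2*(w - 2*sqrt(2) + 3)/((w + 6)^2*(w - 4*sqrt(2))^2)
(3) = (0.511*m^2 - 2.6645*m - (0.28*m - 0.73)*(3.65*m + 2.01) - 13.2495)/(-0.14*m^2 + 0.73*m + 3.63)^2
(4) = 1.00000000000000
(5) = 2*t - 9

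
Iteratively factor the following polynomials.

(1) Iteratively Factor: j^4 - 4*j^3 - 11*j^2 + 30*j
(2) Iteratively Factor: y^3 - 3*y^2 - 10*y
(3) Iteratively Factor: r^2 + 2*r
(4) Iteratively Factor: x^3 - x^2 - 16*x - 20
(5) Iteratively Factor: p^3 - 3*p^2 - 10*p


(1) = (j - 5)*(j^3 + j^2 - 6*j) = (j - 5)*(j - 2)*(j^2 + 3*j) = j*(j - 5)*(j - 2)*(j + 3)
(2) = (y + 2)*(y^2 - 5*y) = (y - 5)*(y + 2)*(y)
(3) = (r + 2)*(r)
(4) = (x - 5)*(x^2 + 4*x + 4) = (x - 5)*(x + 2)*(x + 2)
(5) = (p)*(p^2 - 3*p - 10) = p*(p + 2)*(p - 5)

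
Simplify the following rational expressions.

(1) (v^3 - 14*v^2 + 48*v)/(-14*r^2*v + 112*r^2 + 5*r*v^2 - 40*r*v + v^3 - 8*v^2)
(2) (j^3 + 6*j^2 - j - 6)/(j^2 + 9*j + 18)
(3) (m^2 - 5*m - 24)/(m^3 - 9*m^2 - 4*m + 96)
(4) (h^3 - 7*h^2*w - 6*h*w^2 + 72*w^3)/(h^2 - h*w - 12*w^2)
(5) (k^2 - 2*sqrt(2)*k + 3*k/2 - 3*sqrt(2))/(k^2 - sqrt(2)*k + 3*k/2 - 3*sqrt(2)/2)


(1) = (-v^2 + 6*v)/(14*r^2 - 5*r*v - v^2)
(2) = (j^2 - 1)/(j + 3)
(3) = 1/(m - 4)
(4) = h - 6*w
(5) = (4*k - 8*sqrt(2))/(4*k - 4*sqrt(2))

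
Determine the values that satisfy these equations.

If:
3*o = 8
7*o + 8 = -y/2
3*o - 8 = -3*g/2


Then:
g = 0
o = 8/3
y = -160/3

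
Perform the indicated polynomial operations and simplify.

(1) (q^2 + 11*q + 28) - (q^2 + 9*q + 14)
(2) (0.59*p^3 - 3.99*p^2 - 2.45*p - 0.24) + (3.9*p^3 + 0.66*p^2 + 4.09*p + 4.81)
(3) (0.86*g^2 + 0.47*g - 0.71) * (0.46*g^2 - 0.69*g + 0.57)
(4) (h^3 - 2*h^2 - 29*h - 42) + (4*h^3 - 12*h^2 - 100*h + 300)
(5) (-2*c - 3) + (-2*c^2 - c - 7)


(1) = 2*q + 14
(2) = 4.49*p^3 - 3.33*p^2 + 1.64*p + 4.57
(3) = 0.3956*g^4 - 0.3772*g^3 - 0.1607*g^2 + 0.7578*g - 0.4047
(4) = 5*h^3 - 14*h^2 - 129*h + 258
(5) = -2*c^2 - 3*c - 10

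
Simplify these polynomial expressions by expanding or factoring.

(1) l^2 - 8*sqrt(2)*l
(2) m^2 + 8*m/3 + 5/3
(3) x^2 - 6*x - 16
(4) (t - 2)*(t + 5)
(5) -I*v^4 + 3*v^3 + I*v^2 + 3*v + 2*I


(1) = l*(l - 8*sqrt(2))
(2) = (m + 1)*(m + 5/3)
(3) = (x - 8)*(x + 2)
(4) = t^2 + 3*t - 10
(5) = (v - I)*(v + I)*(v + 2*I)*(-I*v + 1)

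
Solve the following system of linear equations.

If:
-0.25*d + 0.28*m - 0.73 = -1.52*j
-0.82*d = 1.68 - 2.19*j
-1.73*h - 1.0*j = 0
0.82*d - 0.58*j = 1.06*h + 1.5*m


Then:
d = -0.93
h = -0.24
j = 0.42
m = -0.50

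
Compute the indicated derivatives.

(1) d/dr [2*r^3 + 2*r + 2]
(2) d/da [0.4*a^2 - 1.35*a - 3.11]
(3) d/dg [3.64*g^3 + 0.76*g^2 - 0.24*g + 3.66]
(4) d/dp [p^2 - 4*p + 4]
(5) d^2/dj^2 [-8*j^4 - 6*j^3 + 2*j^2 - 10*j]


(1) = 6*r^2 + 2
(2) = 0.8*a - 1.35
(3) = 10.92*g^2 + 1.52*g - 0.24
(4) = 2*p - 4
(5) = -96*j^2 - 36*j + 4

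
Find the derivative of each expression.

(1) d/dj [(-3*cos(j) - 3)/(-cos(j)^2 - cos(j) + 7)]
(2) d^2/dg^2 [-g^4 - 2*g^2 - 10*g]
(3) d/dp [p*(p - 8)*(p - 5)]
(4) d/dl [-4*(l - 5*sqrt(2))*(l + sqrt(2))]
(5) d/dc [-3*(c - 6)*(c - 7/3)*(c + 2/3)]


(1) = 3*(cos(j)^2 + 2*cos(j) + 8)*sin(j)/(cos(j)^2 + cos(j) - 7)^2
(2) = -12*g^2 - 4
(3) = 3*p^2 - 26*p + 40
(4) = -8*l + 16*sqrt(2)
(5) = -9*c^2 + 46*c - 76/3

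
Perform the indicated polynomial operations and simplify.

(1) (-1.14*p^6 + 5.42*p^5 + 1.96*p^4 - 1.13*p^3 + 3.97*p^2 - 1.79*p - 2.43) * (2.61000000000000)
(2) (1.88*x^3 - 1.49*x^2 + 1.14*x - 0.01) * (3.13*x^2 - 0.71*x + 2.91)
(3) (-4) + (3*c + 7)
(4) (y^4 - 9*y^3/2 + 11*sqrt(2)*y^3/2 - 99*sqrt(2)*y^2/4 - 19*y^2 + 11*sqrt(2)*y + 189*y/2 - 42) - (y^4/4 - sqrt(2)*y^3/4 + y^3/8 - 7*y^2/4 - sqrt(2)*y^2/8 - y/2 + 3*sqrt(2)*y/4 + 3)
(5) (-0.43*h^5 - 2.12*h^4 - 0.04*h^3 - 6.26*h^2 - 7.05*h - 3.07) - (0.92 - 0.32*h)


(1) = -2.9754*p^6 + 14.1462*p^5 + 5.1156*p^4 - 2.9493*p^3 + 10.3617*p^2 - 4.6719*p - 6.3423
(2) = 5.8844*x^5 - 5.9985*x^4 + 10.0969*x^3 - 5.1766*x^2 + 3.3245*x - 0.0291
(3) = 3*c + 3
(4) = 3*y^4/4 - 37*y^3/8 + 23*sqrt(2)*y^3/4 - 197*sqrt(2)*y^2/8 - 69*y^2/4 + 41*sqrt(2)*y/4 + 95*y - 45
(5) = -0.43*h^5 - 2.12*h^4 - 0.04*h^3 - 6.26*h^2 - 6.73*h - 3.99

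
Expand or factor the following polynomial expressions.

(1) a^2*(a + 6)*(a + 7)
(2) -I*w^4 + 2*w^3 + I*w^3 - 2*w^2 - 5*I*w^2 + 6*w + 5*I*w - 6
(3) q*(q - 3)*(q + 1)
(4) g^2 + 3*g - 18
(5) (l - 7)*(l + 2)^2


(1) = a^4 + 13*a^3 + 42*a^2
(2) = (w - 2*I)*(w + I)*(w + 3*I)*(-I*w + I)
(3) = q^3 - 2*q^2 - 3*q
(4) = (g - 3)*(g + 6)
(5) = l^3 - 3*l^2 - 24*l - 28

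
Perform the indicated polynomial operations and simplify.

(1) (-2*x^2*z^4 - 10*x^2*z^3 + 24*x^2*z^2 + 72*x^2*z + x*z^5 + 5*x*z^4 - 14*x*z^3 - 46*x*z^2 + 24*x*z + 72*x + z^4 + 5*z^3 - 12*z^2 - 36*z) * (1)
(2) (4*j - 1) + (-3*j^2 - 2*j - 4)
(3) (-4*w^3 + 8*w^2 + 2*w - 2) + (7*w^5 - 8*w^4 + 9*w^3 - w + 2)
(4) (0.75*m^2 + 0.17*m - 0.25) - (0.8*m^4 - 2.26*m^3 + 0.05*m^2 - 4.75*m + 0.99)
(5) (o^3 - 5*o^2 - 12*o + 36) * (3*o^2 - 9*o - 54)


(1) = -2*x^2*z^4 - 10*x^2*z^3 + 24*x^2*z^2 + 72*x^2*z + x*z^5 + 5*x*z^4 - 14*x*z^3 - 46*x*z^2 + 24*x*z + 72*x + z^4 + 5*z^3 - 12*z^2 - 36*z
(2) = -3*j^2 + 2*j - 5
(3) = 7*w^5 - 8*w^4 + 5*w^3 + 8*w^2 + w
(4) = -0.8*m^4 + 2.26*m^3 + 0.7*m^2 + 4.92*m - 1.24
(5) = 3*o^5 - 24*o^4 - 45*o^3 + 486*o^2 + 324*o - 1944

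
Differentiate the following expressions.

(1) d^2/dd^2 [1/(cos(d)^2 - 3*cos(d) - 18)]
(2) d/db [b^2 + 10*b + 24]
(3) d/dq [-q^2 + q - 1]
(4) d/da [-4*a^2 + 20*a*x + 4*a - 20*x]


(1) = (4*sin(d)^4 - 83*sin(d)^2 - 171*cos(d)/4 - 9*cos(3*d)/4 + 25)/(sin(d)^2 + 3*cos(d) + 17)^3
(2) = 2*b + 10
(3) = 1 - 2*q
(4) = -8*a + 20*x + 4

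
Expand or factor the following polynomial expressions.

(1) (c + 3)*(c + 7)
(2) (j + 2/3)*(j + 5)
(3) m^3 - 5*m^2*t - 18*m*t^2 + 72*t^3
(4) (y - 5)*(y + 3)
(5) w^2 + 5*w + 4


(1) = c^2 + 10*c + 21
(2) = j^2 + 17*j/3 + 10/3
(3) = (m - 6*t)*(m - 3*t)*(m + 4*t)
(4) = y^2 - 2*y - 15
(5) = (w + 1)*(w + 4)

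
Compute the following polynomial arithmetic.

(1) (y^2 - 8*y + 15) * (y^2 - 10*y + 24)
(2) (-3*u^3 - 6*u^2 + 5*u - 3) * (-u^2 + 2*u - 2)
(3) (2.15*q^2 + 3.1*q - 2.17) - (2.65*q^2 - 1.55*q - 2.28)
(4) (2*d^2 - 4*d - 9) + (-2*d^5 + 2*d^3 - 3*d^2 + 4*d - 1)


(1) = y^4 - 18*y^3 + 119*y^2 - 342*y + 360
(2) = 3*u^5 - 11*u^3 + 25*u^2 - 16*u + 6
(3) = -0.5*q^2 + 4.65*q + 0.11
(4) = -2*d^5 + 2*d^3 - d^2 - 10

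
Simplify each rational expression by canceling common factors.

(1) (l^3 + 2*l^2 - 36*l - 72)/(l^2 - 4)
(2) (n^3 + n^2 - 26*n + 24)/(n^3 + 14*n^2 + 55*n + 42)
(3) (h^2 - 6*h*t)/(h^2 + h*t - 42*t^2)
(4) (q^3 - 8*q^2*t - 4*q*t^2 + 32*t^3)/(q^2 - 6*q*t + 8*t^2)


(1) = (l^2 - 36)/(l - 2)
(2) = (n^2 - 5*n + 4)/(n^2 + 8*n + 7)
(3) = h/(h + 7*t)
(4) = (q^2 - 6*q*t - 16*t^2)/(q - 4*t)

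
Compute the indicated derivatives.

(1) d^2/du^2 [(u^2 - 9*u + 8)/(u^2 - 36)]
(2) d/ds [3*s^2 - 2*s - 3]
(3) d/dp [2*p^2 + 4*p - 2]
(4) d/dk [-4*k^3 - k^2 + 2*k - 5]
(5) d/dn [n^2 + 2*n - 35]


(1) = 6*(-3*u^3 + 44*u^2 - 324*u + 528)/(u^6 - 108*u^4 + 3888*u^2 - 46656)
(2) = 6*s - 2
(3) = 4*p + 4
(4) = -12*k^2 - 2*k + 2
(5) = 2*n + 2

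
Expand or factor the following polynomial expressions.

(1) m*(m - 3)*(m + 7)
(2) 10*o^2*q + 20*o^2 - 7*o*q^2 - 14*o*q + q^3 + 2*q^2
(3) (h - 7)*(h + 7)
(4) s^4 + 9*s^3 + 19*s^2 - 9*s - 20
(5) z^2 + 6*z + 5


(1) = m^3 + 4*m^2 - 21*m
(2) = (-5*o + q)*(-2*o + q)*(q + 2)
(3) = h^2 - 49
(4) = (s - 1)*(s + 1)*(s + 4)*(s + 5)
(5) = (z + 1)*(z + 5)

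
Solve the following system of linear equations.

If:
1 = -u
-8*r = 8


Then:
r = -1
u = -1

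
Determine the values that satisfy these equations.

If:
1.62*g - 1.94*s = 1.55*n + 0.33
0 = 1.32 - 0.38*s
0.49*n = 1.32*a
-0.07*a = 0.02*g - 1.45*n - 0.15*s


Then:
a = -0.11
g = 4.07
n = -0.31
s = 3.47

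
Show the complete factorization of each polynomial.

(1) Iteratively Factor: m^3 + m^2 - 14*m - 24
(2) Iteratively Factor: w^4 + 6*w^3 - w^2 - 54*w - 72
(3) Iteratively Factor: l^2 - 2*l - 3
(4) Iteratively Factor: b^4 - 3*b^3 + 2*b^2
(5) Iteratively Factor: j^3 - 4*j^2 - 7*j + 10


(1) = (m + 2)*(m^2 - m - 12) = (m + 2)*(m + 3)*(m - 4)
(2) = (w - 3)*(w^3 + 9*w^2 + 26*w + 24) = (w - 3)*(w + 4)*(w^2 + 5*w + 6) = (w - 3)*(w + 3)*(w + 4)*(w + 2)
(3) = (l + 1)*(l - 3)
(4) = (b)*(b^3 - 3*b^2 + 2*b) = b*(b - 1)*(b^2 - 2*b) = b*(b - 2)*(b - 1)*(b)
(5) = (j + 2)*(j^2 - 6*j + 5) = (j - 1)*(j + 2)*(j - 5)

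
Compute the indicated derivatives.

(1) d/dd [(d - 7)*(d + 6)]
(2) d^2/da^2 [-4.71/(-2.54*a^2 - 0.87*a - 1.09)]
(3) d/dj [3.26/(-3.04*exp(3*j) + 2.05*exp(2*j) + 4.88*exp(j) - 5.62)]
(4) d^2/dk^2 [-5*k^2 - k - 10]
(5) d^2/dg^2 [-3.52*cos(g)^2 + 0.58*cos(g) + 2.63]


(1) = 2*d - 1
(2) = (-60.774072*a^2 - 20.816316*a + 4.71*(5.08*a + 0.87)*(10.16*a + 1.74) - 26.080212)/(2.54*a^2 + 0.87*a + 1.09)^3
(3) = (29.7312*exp(2*j) - 13.366*exp(j) - 15.9088)*exp(j)/(3.04*exp(3*j) - 2.05*exp(2*j) - 4.88*exp(j) + 5.62)^2
(4) = -10
(5) = -0.58*cos(g) + 7.04*cos(2*g)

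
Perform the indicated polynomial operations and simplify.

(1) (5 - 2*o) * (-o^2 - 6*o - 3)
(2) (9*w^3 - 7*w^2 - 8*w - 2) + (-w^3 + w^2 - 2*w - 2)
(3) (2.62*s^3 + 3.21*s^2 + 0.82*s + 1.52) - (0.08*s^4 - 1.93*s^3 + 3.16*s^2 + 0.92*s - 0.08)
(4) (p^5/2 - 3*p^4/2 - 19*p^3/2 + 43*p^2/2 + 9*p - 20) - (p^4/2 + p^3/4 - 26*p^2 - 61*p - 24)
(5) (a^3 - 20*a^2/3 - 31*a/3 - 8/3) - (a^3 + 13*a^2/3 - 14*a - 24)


(1) = 2*o^3 + 7*o^2 - 24*o - 15
(2) = 8*w^3 - 6*w^2 - 10*w - 4
(3) = -0.08*s^4 + 4.55*s^3 + 0.05*s^2 - 0.1*s + 1.6
(4) = p^5/2 - 2*p^4 - 39*p^3/4 + 95*p^2/2 + 70*p + 4
(5) = -11*a^2 + 11*a/3 + 64/3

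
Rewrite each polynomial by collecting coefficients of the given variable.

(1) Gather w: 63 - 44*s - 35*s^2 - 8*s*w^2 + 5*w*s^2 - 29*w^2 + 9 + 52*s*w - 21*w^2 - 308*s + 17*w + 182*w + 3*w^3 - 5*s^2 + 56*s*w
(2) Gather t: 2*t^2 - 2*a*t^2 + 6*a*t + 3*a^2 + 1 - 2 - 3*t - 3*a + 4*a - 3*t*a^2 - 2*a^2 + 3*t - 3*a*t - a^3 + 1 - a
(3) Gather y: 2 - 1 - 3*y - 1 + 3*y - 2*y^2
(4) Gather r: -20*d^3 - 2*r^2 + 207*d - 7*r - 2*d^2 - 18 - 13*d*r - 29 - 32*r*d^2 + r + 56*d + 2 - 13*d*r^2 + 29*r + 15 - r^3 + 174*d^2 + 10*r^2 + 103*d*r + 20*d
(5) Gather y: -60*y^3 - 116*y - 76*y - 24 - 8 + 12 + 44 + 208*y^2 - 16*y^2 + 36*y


(1) = -40*s^2 - 352*s + 3*w^3 + w^2*(-8*s - 50) + w*(5*s^2 + 108*s + 199) + 72
(2) = -a^3 + a^2 + t^2*(2 - 2*a) + t*(-3*a^2 + 3*a)
(3) = -2*y^2
(4) = -20*d^3 + 172*d^2 + 283*d - r^3 + r^2*(8 - 13*d) + r*(-32*d^2 + 90*d + 23) - 30
(5) = -60*y^3 + 192*y^2 - 156*y + 24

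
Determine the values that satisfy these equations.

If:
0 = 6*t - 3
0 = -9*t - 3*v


Then:
t = 1/2
v = -3/2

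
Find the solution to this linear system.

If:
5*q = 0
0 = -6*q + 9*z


Then:
q = 0
z = 0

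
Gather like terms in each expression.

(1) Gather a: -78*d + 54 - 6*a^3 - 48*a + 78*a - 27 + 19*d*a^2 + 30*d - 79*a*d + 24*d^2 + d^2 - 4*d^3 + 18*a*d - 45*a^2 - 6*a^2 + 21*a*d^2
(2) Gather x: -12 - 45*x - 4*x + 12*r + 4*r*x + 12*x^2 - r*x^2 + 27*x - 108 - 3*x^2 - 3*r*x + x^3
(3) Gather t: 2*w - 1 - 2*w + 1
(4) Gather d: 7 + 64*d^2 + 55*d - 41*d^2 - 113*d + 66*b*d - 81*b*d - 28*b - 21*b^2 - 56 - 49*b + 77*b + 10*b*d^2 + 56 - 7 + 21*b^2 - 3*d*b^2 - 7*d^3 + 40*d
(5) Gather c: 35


(1) = -6*a^3 + a^2*(19*d - 51) + a*(21*d^2 - 61*d + 30) - 4*d^3 + 25*d^2 - 48*d + 27
(2) = 12*r + x^3 + x^2*(9 - r) + x*(r - 22) - 120
(3) = 0
(4) = -7*d^3 + d^2*(10*b + 23) + d*(-3*b^2 - 15*b - 18)
(5) = 35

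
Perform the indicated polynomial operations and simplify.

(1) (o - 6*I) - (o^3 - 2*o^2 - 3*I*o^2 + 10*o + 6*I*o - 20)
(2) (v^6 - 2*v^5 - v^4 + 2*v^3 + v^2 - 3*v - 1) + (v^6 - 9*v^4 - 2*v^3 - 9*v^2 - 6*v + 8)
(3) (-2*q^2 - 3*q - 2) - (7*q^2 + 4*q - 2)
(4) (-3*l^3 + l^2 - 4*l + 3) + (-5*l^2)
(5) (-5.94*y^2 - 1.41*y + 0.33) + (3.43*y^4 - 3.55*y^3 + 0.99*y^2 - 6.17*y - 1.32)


(1) = -o^3 + 2*o^2 + 3*I*o^2 - 9*o - 6*I*o + 20 - 6*I
(2) = 2*v^6 - 2*v^5 - 10*v^4 - 8*v^2 - 9*v + 7
(3) = -9*q^2 - 7*q
(4) = -3*l^3 - 4*l^2 - 4*l + 3
(5) = 3.43*y^4 - 3.55*y^3 - 4.95*y^2 - 7.58*y - 0.99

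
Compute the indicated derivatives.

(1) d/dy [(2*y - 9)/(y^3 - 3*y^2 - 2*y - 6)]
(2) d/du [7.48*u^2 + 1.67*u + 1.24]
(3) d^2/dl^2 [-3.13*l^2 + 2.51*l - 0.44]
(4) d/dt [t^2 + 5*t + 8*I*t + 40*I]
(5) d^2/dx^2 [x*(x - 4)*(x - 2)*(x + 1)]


(1) = (-4*y^3 + 33*y^2 - 54*y - 30)/(y^6 - 6*y^5 + 5*y^4 + 40*y^2 + 24*y + 36)
(2) = 14.96*u + 1.67
(3) = -6.26000000000000
(4) = 2*t + 5 + 8*I
(5) = 12*x^2 - 30*x + 4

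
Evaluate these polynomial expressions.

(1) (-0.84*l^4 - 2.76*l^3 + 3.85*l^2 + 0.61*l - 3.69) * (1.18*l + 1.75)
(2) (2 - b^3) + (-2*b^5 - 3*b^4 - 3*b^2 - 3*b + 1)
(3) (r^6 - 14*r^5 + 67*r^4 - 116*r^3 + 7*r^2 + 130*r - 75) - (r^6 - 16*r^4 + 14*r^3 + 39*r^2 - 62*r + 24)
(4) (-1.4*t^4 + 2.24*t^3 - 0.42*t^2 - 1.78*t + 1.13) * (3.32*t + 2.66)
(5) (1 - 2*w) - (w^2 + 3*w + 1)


(1) = -0.9912*l^5 - 4.7268*l^4 - 0.287*l^3 + 7.4573*l^2 - 3.2867*l - 6.4575
(2) = -2*b^5 - 3*b^4 - b^3 - 3*b^2 - 3*b + 3
(3) = -14*r^5 + 83*r^4 - 130*r^3 - 32*r^2 + 192*r - 99
(4) = -4.648*t^5 + 3.7128*t^4 + 4.564*t^3 - 7.0268*t^2 - 0.9832*t + 3.0058
(5) = -w^2 - 5*w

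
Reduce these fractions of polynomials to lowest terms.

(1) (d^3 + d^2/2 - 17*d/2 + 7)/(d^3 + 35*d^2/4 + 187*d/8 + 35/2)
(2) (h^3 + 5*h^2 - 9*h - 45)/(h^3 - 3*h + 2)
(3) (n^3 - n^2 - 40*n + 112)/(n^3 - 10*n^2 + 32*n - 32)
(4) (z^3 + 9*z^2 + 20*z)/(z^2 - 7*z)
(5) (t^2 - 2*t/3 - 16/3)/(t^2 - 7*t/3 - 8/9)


(1) = (4*d^2 - 12*d + 8)/(4*d^2 + 21*d + 20)
(2) = (h^3 + 5*h^2 - 9*h - 45)/(h^3 - 3*h + 2)
(3) = (n + 7)/(n - 2)
(4) = (z^2 + 9*z + 20)/(z - 7)
(5) = (3*t + 6)/(3*t + 1)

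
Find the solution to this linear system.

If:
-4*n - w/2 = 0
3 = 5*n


Then:
n = 3/5
w = -24/5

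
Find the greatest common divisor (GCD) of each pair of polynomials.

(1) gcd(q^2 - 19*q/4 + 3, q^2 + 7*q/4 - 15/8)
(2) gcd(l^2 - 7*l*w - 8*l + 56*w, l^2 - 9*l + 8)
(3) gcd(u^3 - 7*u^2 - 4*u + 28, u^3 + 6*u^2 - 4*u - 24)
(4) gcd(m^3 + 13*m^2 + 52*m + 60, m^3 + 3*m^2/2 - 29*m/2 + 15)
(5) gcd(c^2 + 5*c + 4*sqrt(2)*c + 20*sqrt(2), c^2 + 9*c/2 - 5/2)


(1) = q - 3/4
(2) = l - 8
(3) = gcd((u - 7)*(u - 2)*(u + 2), (u - 2)*(u + 2)*(u + 6)) = u^2 - 4
(4) = gcd((m + 2)*(m + 5)*(m + 6), (m - 2)*(m - 3/2)*(m + 5)) = m + 5
(5) = gcd((c + 5)*(c + 4*sqrt(2)), (c - 1/2)*(c + 5)) = c + 5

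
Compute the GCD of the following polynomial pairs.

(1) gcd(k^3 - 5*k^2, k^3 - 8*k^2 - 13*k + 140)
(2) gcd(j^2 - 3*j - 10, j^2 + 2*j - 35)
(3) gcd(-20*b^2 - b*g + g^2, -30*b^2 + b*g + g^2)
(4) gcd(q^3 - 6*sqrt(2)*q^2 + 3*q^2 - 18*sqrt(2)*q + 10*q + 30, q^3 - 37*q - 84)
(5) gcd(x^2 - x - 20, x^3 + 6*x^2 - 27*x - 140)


(1) = gcd(k^2*(k - 5), (k - 7)*(k - 5)*(k + 4)) = k - 5
(2) = j - 5
(3) = gcd((-5*b + g)*(4*b + g), (-5*b + g)*(6*b + g)) = 5*b - g
(4) = q + 3
(5) = gcd((x - 5)*(x + 4), (x - 5)*(x + 4)*(x + 7)) = x^2 - x - 20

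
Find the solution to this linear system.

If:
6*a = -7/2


Then:
a = -7/12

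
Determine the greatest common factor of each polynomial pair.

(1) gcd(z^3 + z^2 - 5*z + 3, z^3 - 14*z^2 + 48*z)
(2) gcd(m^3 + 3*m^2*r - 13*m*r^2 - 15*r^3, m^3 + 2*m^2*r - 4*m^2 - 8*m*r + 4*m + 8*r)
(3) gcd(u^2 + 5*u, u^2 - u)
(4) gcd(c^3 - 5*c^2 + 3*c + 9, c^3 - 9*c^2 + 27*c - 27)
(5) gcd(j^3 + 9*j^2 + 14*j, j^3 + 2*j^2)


(1) = gcd((z - 1)^2*(z + 3), z*(z - 8)*(z - 6)) = 1
(2) = gcd((m - 3*r)*(m + r)*(m + 5*r), (m - 2)^2*(m + 2*r)) = 1
(3) = u
(4) = gcd((c - 3)^2*(c + 1), (c - 3)^3) = c^2 - 6*c + 9
(5) = gcd(j*(j + 2)*(j + 7), j^2*(j + 2)) = j^2 + 2*j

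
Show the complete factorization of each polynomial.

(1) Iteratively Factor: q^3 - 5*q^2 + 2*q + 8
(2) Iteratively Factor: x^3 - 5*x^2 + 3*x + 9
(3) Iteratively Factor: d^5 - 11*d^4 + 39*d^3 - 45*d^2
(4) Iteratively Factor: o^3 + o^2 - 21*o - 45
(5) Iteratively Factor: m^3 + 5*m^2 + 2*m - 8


(1) = (q + 1)*(q^2 - 6*q + 8) = (q - 4)*(q + 1)*(q - 2)
(2) = (x - 3)*(x^2 - 2*x - 3) = (x - 3)*(x + 1)*(x - 3)
(3) = (d)*(d^4 - 11*d^3 + 39*d^2 - 45*d) = d*(d - 5)*(d^3 - 6*d^2 + 9*d) = d*(d - 5)*(d - 3)*(d^2 - 3*d) = d*(d - 5)*(d - 3)^2*(d)
(4) = (o + 3)*(o^2 - 2*o - 15) = (o - 5)*(o + 3)*(o + 3)
(5) = (m + 2)*(m^2 + 3*m - 4) = (m - 1)*(m + 2)*(m + 4)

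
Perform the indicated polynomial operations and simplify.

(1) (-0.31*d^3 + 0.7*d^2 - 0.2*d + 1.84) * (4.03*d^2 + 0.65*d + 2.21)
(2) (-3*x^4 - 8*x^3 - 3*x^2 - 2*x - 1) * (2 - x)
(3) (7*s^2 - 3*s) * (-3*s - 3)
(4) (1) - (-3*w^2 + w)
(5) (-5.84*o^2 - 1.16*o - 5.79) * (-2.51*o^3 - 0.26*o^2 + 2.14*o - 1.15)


(1) = -1.2493*d^5 + 2.6195*d^4 - 1.0361*d^3 + 8.8322*d^2 + 0.754*d + 4.0664
(2) = 3*x^5 + 2*x^4 - 13*x^3 - 4*x^2 - 3*x - 2
(3) = -21*s^3 - 12*s^2 + 9*s
(4) = 3*w^2 - w + 1
(5) = 14.6584*o^5 + 4.43*o^4 + 2.3369*o^3 + 5.739*o^2 - 11.0566*o + 6.6585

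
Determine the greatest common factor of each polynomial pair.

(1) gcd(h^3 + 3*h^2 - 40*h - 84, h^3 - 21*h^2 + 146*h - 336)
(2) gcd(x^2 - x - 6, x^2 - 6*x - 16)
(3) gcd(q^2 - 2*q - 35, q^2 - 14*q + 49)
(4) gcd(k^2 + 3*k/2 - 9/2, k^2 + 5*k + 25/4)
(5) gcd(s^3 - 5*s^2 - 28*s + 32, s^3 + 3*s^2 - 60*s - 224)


(1) = gcd((h - 6)*(h + 2)*(h + 7), (h - 8)*(h - 7)*(h - 6)) = h - 6
(2) = x + 2
(3) = q - 7
(4) = gcd((k - 3/2)*(k + 3), (k + 5/2)^2) = 1
(5) = s^2 - 4*s - 32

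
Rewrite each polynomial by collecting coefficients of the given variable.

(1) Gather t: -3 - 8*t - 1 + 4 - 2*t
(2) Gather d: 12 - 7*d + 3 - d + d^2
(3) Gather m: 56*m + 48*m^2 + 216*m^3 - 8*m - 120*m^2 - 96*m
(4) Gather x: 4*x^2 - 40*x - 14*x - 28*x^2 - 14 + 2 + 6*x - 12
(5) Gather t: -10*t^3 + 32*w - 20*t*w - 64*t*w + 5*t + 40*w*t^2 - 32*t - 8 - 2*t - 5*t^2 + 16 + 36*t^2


(1) = -10*t
(2) = d^2 - 8*d + 15
(3) = 216*m^3 - 72*m^2 - 48*m
(4) = -24*x^2 - 48*x - 24
(5) = -10*t^3 + t^2*(40*w + 31) + t*(-84*w - 29) + 32*w + 8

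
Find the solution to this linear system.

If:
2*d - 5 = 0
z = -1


Then:
d = 5/2
z = -1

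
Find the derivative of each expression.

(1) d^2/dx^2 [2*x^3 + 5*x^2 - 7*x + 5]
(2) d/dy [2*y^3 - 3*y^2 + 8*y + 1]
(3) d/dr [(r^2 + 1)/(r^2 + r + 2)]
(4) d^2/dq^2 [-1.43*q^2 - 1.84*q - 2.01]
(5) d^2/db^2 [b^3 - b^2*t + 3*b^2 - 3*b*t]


(1) = 12*x + 10
(2) = 6*y^2 - 6*y + 8
(3) = (r^2 + 2*r - 1)/(r^4 + 2*r^3 + 5*r^2 + 4*r + 4)
(4) = -2.86000000000000
(5) = 6*b - 2*t + 6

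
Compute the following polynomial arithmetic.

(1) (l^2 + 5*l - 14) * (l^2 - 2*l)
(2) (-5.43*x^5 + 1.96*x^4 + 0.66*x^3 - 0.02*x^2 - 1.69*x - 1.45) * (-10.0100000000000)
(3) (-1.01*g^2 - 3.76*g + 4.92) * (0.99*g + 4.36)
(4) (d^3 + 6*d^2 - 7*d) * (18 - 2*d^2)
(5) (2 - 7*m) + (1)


(1) = l^4 + 3*l^3 - 24*l^2 + 28*l
(2) = 54.3543*x^5 - 19.6196*x^4 - 6.6066*x^3 + 0.2002*x^2 + 16.9169*x + 14.5145
(3) = -0.9999*g^3 - 8.126*g^2 - 11.5228*g + 21.4512
(4) = -2*d^5 - 12*d^4 + 32*d^3 + 108*d^2 - 126*d
(5) = 3 - 7*m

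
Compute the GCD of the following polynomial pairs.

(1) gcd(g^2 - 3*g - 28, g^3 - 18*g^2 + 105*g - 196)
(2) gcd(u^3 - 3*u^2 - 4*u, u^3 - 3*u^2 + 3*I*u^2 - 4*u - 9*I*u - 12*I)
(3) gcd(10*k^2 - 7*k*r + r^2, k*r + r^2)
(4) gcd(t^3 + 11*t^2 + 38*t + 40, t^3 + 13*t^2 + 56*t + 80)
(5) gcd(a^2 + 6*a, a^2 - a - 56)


(1) = g - 7
(2) = gcd(u*(u - 4)*(u + 1), (u - 4)*(u + 1)*(u + 3*I)) = u^2 - 3*u - 4
(3) = 1
(4) = gcd((t + 2)*(t + 4)*(t + 5), (t + 4)^2*(t + 5)) = t^2 + 9*t + 20
(5) = gcd(a*(a + 6), (a - 8)*(a + 7)) = 1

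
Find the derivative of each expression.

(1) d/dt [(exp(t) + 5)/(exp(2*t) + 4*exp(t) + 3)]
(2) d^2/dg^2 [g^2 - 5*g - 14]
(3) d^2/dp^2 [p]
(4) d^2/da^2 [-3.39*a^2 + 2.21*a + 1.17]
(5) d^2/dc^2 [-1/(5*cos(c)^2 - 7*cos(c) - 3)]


(1) = (-2*(exp(t) + 2)*(exp(t) + 5) + exp(2*t) + 4*exp(t) + 3)*exp(t)/(exp(2*t) + 4*exp(t) + 3)^2
(2) = 2
(3) = 0
(4) = -6.78000000000000
(5) = (-100*sin(c)^4 + 159*sin(c)^2 - 441*cos(c)/4 + 105*cos(3*c)/4 + 69)/(5*sin(c)^2 + 7*cos(c) - 2)^3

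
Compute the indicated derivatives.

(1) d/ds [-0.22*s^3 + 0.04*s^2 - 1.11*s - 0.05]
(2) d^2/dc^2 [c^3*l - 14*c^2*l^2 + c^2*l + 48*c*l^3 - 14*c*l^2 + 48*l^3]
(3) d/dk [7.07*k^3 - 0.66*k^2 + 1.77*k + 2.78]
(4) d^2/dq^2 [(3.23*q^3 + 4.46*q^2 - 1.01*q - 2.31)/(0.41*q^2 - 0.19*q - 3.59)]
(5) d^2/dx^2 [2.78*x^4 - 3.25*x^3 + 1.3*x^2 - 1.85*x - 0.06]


(1) = -0.66*s^2 + 0.08*s - 1.11
(2) = 2*l*(3*c - 14*l + 1)
(3) = 21.21*k^2 - 1.32*k + 1.77
(4) = (10.096986*q^3 + 50.277276*q^2 + 241.931358*q + 109.372734)/(0.068921*q^6 - 0.095817*q^5 - 1.766034*q^4 + 1.671107*q^3 + 15.463566*q^2 - 7.346217*q - 46.268279)
(5) = 33.36*x^2 - 19.5*x + 2.6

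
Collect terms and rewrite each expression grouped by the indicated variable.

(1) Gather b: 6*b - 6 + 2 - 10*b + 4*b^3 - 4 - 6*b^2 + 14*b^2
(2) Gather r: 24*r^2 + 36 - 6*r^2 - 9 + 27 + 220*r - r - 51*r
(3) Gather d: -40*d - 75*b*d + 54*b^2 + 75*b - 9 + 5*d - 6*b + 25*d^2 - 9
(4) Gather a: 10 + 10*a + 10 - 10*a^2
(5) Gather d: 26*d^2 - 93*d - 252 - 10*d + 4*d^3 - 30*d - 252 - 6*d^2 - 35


(1) = 4*b^3 + 8*b^2 - 4*b - 8
(2) = 18*r^2 + 168*r + 54
(3) = 54*b^2 + 69*b + 25*d^2 + d*(-75*b - 35) - 18
(4) = -10*a^2 + 10*a + 20
(5) = 4*d^3 + 20*d^2 - 133*d - 539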